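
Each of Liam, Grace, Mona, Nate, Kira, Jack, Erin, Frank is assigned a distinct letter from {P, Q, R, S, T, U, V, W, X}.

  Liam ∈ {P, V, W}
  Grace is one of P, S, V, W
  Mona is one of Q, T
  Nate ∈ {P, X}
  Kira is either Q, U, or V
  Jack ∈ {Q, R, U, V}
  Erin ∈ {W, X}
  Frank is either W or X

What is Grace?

S

The 2 variables Erin and Frank are confined to {W, X}, which locks those values in; drop them from Liam, Grace, Nate.
Nate has just one choice, so Nate = P. So Liam, Grace can't be P.
Liam must be V (only option left). Eliminate V elsewhere: Grace, Kira, Jack.
So Grace = S.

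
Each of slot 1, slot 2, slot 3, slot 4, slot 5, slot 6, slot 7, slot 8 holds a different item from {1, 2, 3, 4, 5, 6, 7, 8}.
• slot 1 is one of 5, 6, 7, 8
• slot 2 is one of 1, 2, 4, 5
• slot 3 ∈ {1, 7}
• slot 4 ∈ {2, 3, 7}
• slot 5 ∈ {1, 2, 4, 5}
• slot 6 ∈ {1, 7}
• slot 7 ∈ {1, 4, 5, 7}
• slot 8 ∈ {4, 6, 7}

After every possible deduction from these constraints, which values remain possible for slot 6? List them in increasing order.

Among the 8 variables, 3 fits only slot 4 (and all 8 values in {1, 2, 3, 4, 5, 6, 7, 8} must be used), so slot 4 = 3.
The 7 still-open variables together cover exactly {1, 2, 4, 5, 6, 7, 8} — 7 values for 7 variables — and 8 appears only in slot 1's list, so slot 1 = 8.
The 6 still-open variables draw from only 6 values {1, 2, 4, 5, 6, 7}, so each is used; only slot 8 can be 6, hence slot 8 = 6.
slot 3 and slot 6 share exactly the 2 values {1, 7}; by pigeonhole those values go to them, so strike 1, 7 from slot 2, slot 5, slot 7.
No further eliminations apply; slot 6 can still be any of 1, 7.

1, 7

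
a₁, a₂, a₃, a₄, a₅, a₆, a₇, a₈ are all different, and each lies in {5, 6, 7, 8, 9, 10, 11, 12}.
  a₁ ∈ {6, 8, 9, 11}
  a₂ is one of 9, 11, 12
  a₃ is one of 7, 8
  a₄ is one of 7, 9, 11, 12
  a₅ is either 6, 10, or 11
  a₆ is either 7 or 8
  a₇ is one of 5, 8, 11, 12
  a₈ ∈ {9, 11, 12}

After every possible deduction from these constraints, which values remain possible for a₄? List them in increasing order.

9, 11, 12

Among the 8 variables, 5 fits only a₇ (and all 8 values in {5, 6, 7, 8, 9, 10, 11, 12} must be used), so a₇ = 5.
The 7 still-open variables draw from only 7 values {6, 7, 8, 9, 10, 11, 12}, so each is used; only a₅ can be 10, hence a₅ = 10.
The 6 still-open variables draw from only 6 values {6, 7, 8, 9, 11, 12}, so each is used; only a₁ can be 6, hence a₁ = 6.
The 2 variables a₃ and a₆ are confined to {7, 8}, which locks those values in; drop them from a₄.
No further eliminations apply; a₄ can still be any of 9, 11, 12.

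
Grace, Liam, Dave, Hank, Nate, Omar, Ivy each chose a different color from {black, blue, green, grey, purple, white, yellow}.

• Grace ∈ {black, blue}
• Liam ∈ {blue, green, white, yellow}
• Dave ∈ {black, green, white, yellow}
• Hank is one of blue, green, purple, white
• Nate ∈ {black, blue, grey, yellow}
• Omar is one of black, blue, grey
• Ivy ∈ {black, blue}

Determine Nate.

yellow

The 7 variables together cover exactly {black, blue, green, grey, purple, white, yellow} — 7 values for 7 variables — and purple appears only in Hank's list, so Hank = purple.
Grace and Ivy between them cover only {black, blue} — a naked pair. Remove those values from Liam, Dave, Nate, Omar.
Omar must be grey (only option left). Strike grey from Nate.
So Nate = yellow.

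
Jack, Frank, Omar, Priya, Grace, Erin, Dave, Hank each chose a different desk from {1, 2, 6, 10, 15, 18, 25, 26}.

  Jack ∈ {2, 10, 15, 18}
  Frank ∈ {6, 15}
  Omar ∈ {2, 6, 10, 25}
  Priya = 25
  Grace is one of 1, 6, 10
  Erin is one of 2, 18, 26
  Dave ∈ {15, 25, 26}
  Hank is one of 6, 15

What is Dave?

26

Priya must be 25 (only option left). Eliminate 25 elsewhere: Omar, Dave.
The 7 still-open variables draw from only 7 values {1, 2, 6, 10, 15, 18, 26}, so each is used; only Grace can be 1, hence Grace = 1.
Frank and Hank share exactly the 2 values {6, 15}; by pigeonhole those values go to them, so strike 6, 15 from Jack, Omar, Dave.
So Dave = 26.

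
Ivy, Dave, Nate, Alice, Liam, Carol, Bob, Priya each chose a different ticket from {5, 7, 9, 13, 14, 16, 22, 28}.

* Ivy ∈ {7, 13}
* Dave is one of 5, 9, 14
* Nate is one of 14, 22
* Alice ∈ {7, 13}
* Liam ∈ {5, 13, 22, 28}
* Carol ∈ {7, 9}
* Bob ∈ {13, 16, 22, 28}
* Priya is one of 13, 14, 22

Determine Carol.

Among the 8 variables, 16 fits only Bob (and all 8 values in {5, 7, 9, 13, 14, 16, 22, 28} must be used), so Bob = 16.
Among the 7 still-open variables, 28 fits only Liam (and all 7 values in {5, 7, 9, 13, 14, 22, 28} must be used), so Liam = 28.
Among the 6 still-open variables, 5 fits only Dave (and all 6 values in {5, 7, 9, 13, 14, 22} must be used), so Dave = 5.
Among the 5 still-open variables, 9 fits only Carol (and all 5 values in {7, 9, 13, 14, 22} must be used), so Carol = 9.

9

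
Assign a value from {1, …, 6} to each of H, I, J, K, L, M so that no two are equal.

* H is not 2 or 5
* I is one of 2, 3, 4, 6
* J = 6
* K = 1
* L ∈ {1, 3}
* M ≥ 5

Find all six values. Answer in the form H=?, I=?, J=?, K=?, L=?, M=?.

J must be 6 (only option left). Strike 6 from H, I, M.
K's domain is down to {1}, so K = 1. So H, L can't be 1.
L's domain is down to {3}, so L = 3. So H, I can't be 3.
That leaves M = 5.
That leaves H = 4. Remove 4 from I.
I's domain is down to {2}, so I = 2.

H=4, I=2, J=6, K=1, L=3, M=5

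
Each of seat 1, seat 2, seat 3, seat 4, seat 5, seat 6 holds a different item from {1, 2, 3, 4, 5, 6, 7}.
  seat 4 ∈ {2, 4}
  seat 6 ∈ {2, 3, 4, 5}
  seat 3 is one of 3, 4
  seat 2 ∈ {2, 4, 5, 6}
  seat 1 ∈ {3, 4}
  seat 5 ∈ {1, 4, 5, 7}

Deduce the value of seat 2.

seat 1 and seat 3 between them cover only {3, 4} — a naked pair. Remove those values from seat 2, seat 4, seat 5, seat 6.
That leaves seat 4 = 2. Strike 2 from seat 2, seat 6.
That leaves seat 6 = 5. Eliminate 5 elsewhere: seat 2, seat 5.
So seat 2 = 6.

6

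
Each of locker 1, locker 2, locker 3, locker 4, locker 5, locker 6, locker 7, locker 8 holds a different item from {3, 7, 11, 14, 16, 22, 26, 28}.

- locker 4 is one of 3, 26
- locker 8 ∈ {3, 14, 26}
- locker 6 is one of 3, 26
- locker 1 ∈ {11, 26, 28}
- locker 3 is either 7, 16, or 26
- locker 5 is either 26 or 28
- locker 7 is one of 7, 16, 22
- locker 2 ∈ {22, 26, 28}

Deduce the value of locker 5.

28

The 8 variables together cover exactly {3, 7, 11, 14, 16, 22, 26, 28} — 8 values for 8 variables — and 11 appears only in locker 1's list, so locker 1 = 11.
The 7 still-open variables together cover exactly {3, 7, 14, 16, 22, 26, 28} — 7 values for 7 variables — and 14 appears only in locker 8's list, so locker 8 = 14.
locker 4 and locker 6 between them cover only {3, 26} — a naked pair. Remove those values from locker 2, locker 3, locker 5.
So locker 5 = 28.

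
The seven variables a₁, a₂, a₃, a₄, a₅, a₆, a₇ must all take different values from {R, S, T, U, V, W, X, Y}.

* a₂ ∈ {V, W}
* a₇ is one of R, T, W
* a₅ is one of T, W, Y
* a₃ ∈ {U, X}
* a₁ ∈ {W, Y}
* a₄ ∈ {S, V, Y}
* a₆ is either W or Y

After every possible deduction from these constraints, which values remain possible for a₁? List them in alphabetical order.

a₁ and a₆ share exactly the 2 values {W, Y}; by pigeonhole those values go to them, so strike W, Y from a₂, a₄, a₅, a₇.
That leaves a₂ = V. So a₄ can't be V.
That leaves a₄ = S.
a₅ must be T (only option left). Eliminate T elsewhere: a₇.
a₇ must be R (only option left).
No further eliminations apply; a₁ can still be any of W, Y.

W, Y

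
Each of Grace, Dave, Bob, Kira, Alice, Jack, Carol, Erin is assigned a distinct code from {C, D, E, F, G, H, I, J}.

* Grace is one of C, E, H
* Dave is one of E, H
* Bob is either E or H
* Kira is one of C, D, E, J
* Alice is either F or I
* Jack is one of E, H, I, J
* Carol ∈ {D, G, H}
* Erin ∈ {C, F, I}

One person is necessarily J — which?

The 8 variables together cover exactly {C, D, E, F, G, H, I, J} — 8 values for 8 variables — and G appears only in Carol's list, so Carol = G.
The 7 still-open variables draw from only 7 values {C, D, E, F, H, I, J}, so each is used; only Kira can be D, hence Kira = D.
Among the 6 still-open variables, J fits only Jack (and all 6 values in {C, E, F, H, I, J} must be used), so Jack = J.

Jack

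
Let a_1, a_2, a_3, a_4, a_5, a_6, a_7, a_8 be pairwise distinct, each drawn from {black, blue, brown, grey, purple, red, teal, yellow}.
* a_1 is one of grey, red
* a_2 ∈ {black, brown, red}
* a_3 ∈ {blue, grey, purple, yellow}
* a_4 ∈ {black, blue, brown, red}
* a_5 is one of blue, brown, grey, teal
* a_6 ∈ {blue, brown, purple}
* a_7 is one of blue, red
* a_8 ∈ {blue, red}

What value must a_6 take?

The 8 variables together cover exactly {black, blue, brown, grey, purple, red, teal, yellow} — 8 values for 8 variables — and teal appears only in a_5's list, so a_5 = teal.
The 7 still-open variables draw from only 7 values {black, blue, brown, grey, purple, red, yellow}, so each is used; only a_3 can be yellow, hence a_3 = yellow.
Among the 6 still-open variables, grey fits only a_1 (and all 6 values in {black, blue, brown, grey, purple, red} must be used), so a_1 = grey.
Among the 5 still-open variables, purple fits only a_6 (and all 5 values in {black, blue, brown, purple, red} must be used), so a_6 = purple.

purple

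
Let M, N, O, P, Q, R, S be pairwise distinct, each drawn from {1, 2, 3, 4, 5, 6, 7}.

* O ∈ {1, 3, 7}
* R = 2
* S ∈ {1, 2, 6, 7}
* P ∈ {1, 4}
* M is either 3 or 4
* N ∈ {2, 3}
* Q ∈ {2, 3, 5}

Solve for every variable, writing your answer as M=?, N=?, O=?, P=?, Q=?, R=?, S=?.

M=4, N=3, O=7, P=1, Q=5, R=2, S=6

R's domain is down to {2}, so R = 2. Remove 2 from N, Q, S.
N's domain is down to {3}, so N = 3. So M, O, Q can't be 3.
Q has just one choice, so Q = 5.
M must be 4 (only option left). Remove 4 from P.
That leaves P = 1. Remove 1 from O, S.
That leaves O = 7. Eliminate 7 elsewhere: S.
S's domain is down to {6}, so S = 6.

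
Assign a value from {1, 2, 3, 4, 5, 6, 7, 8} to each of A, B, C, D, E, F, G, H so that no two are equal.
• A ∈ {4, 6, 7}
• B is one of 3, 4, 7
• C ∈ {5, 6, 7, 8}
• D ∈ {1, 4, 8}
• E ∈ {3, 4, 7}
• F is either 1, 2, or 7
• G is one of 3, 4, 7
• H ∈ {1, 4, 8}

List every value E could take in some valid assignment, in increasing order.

3, 4, 7

Among the 8 variables, 2 fits only F (and all 8 values in {1, 2, 3, 4, 5, 6, 7, 8} must be used), so F = 2.
Among the 7 still-open variables, 5 fits only C (and all 7 values in {1, 3, 4, 5, 6, 7, 8} must be used), so C = 5.
The 6 still-open variables together cover exactly {1, 3, 4, 6, 7, 8} — 6 values for 6 variables — and 6 appears only in A's list, so A = 6.
B, E, G share exactly the 3 values {3, 4, 7}; by pigeonhole those values go to them, so strike 3, 4, 7 from D, H.
No further eliminations apply; E can still be any of 3, 4, 7.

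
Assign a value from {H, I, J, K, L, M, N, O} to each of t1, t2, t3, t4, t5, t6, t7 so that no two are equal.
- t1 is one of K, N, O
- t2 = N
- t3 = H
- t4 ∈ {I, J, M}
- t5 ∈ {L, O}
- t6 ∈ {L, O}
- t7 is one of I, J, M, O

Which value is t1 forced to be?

K

t2's domain is down to {N}, so t2 = N. So t1 can't be N.
That leaves t3 = H.
t5 and t6 between them cover only {L, O} — a naked pair. Remove those values from t1, t7.
So t1 = K.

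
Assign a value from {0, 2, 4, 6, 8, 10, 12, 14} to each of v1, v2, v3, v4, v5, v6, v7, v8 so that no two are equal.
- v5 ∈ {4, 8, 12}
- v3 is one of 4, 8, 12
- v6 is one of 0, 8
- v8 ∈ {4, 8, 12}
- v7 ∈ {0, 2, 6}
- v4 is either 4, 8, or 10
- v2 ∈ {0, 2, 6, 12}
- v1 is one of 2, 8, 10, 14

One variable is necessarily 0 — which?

The 8 variables together cover exactly {0, 2, 4, 6, 8, 10, 12, 14} — 8 values for 8 variables — and 14 appears only in v1's list, so v1 = 14.
The 7 still-open variables together cover exactly {0, 2, 4, 6, 8, 10, 12} — 7 values for 7 variables — and 10 appears only in v4's list, so v4 = 10.
v3, v5, v8 between them cover only {4, 8, 12} — a naked triple. Remove those values from v2, v6.
So 0 goes to v6.

v6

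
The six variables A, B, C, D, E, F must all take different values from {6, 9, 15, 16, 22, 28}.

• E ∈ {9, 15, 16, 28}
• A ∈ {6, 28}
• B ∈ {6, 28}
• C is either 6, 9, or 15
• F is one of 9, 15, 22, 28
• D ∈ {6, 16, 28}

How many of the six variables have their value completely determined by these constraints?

The 6 variables together cover exactly {6, 9, 15, 16, 22, 28} — 6 values for 6 variables — and 22 appears only in F's list, so F = 22.
A and B share exactly the 2 values {6, 28}; by pigeonhole those values go to them, so strike 6, 28 from C, D, E.
D has just one choice, so D = 16. Strike 16 from E.
Determined: D=16, F=22. The other variables each still have more than one consistent value. That makes 2.

2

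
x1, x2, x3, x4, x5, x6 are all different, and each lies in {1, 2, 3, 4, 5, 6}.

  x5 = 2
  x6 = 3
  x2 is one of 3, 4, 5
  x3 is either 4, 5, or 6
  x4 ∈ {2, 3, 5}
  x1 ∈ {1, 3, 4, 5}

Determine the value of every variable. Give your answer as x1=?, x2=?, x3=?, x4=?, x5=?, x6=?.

x5's domain is down to {2}, so x5 = 2. So x4 can't be 2.
x6 must be 3 (only option left). Strike 3 from x1, x2, x4.
x4 must be 5 (only option left). So x1, x2, x3 can't be 5.
That leaves x2 = 4. Remove 4 from x1, x3.
x3 must be 6 (only option left).
x1 has just one choice, so x1 = 1.

x1=1, x2=4, x3=6, x4=5, x5=2, x6=3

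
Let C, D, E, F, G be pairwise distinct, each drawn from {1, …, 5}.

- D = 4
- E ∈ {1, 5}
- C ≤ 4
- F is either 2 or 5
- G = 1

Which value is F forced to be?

D's domain is down to {4}, so D = 4. Remove 4 from C.
G has just one choice, so G = 1. Eliminate 1 elsewhere: C, E.
That leaves E = 5. Strike 5 from F.
So F = 2.

2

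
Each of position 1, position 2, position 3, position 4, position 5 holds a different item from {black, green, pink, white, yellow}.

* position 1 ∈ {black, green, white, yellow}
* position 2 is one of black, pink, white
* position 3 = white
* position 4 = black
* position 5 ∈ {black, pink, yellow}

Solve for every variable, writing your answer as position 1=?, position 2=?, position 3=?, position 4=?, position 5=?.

position 1=green, position 2=pink, position 3=white, position 4=black, position 5=yellow

position 3's domain is down to {white}, so position 3 = white. Strike white from position 1, position 2.
That leaves position 4 = black. Remove black from position 1, position 2, position 5.
position 2 must be pink (only option left). So position 5 can't be pink.
position 5's domain is down to {yellow}, so position 5 = yellow. Strike yellow from position 1.
position 1 has just one choice, so position 1 = green.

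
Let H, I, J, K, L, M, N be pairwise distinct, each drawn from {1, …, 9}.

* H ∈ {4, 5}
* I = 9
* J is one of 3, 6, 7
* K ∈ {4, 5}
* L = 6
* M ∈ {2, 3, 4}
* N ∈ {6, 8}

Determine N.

I has just one choice, so I = 9.
That leaves L = 6. Eliminate 6 elsewhere: J, N.
So N = 8.

8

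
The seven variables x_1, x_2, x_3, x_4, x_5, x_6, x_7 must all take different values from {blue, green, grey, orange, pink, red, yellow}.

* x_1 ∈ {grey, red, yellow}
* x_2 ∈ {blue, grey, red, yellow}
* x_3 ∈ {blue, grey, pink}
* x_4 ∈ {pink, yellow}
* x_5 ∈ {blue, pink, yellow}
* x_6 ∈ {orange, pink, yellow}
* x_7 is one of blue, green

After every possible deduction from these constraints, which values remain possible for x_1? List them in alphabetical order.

grey, red, yellow

The 7 variables together cover exactly {blue, green, grey, orange, pink, red, yellow} — 7 values for 7 variables — and green appears only in x_7's list, so x_7 = green.
The 6 still-open variables together cover exactly {blue, grey, orange, pink, red, yellow} — 6 values for 6 variables — and orange appears only in x_6's list, so x_6 = orange.
No further eliminations apply; x_1 can still be any of grey, red, yellow.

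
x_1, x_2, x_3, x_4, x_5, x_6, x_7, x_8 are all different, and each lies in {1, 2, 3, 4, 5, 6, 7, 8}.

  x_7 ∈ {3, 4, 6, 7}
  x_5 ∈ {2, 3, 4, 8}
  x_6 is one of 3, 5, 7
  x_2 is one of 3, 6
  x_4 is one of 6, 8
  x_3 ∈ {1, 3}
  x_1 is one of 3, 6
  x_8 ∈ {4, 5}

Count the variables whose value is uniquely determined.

3

The 8 variables together cover exactly {1, 2, 3, 4, 5, 6, 7, 8} — 8 values for 8 variables — and 1 appears only in x_3's list, so x_3 = 1.
The 7 still-open variables draw from only 7 values {2, 3, 4, 5, 6, 7, 8}, so each is used; only x_5 can be 2, hence x_5 = 2.
The 6 still-open variables draw from only 6 values {3, 4, 5, 6, 7, 8}, so each is used; only x_4 can be 8, hence x_4 = 8.
x_1 and x_2 share exactly the 2 values {3, 6}; by pigeonhole those values go to them, so strike 3, 6 from x_6, x_7.
Determined: x_3=1, x_4=8, x_5=2. The other variables each still have more than one consistent value. That makes 3.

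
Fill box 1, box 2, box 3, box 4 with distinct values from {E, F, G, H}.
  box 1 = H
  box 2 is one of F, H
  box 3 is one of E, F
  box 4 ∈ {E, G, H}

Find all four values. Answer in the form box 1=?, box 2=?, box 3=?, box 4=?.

box 1=H, box 2=F, box 3=E, box 4=G

box 1 must be H (only option left). Strike H from box 2, box 4.
box 2's domain is down to {F}, so box 2 = F. Strike F from box 3.
box 3 must be E (only option left). So box 4 can't be E.
box 4 must be G (only option left).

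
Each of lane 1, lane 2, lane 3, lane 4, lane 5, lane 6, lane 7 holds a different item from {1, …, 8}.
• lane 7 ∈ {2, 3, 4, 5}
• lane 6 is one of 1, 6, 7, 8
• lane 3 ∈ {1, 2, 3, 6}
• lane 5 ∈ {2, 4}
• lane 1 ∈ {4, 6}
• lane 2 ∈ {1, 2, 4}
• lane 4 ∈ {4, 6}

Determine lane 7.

lane 1 and lane 4 share exactly the 2 values {4, 6}; by pigeonhole those values go to them, so strike 4, 6 from lane 2, lane 3, lane 5, lane 6, lane 7.
lane 5's domain is down to {2}, so lane 5 = 2. Eliminate 2 elsewhere: lane 2, lane 3, lane 7.
lane 2's domain is down to {1}, so lane 2 = 1. Remove 1 from lane 3, lane 6.
lane 3 must be 3 (only option left). Remove 3 from lane 7.
So lane 7 = 5.

5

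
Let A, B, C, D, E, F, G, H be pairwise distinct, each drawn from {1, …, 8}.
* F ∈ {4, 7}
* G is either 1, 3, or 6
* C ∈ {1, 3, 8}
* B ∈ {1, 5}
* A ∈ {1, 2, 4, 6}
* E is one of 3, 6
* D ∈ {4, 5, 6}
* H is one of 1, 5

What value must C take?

The 8 variables together cover exactly {1, 2, 3, 4, 5, 6, 7, 8} — 8 values for 8 variables — and 2 appears only in A's list, so A = 2.
The 7 still-open variables draw from only 7 values {1, 3, 4, 5, 6, 7, 8}, so each is used; only F can be 7, hence F = 7.
The 6 still-open variables draw from only 6 values {1, 3, 4, 5, 6, 8}, so each is used; only D can be 4, hence D = 4.
The 5 still-open variables together cover exactly {1, 3, 5, 6, 8} — 5 values for 5 variables — and 8 appears only in C's list, so C = 8.

8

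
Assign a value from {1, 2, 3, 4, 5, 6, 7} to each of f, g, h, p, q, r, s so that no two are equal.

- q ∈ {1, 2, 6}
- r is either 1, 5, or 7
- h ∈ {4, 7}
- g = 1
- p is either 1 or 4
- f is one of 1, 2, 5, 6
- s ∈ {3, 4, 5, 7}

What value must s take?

g has just one choice, so g = 1. Strike 1 from f, p, q, r.
p's domain is down to {4}, so p = 4. Strike 4 from h, s.
h has just one choice, so h = 7. Strike 7 from r, s.
r has just one choice, so r = 5. Eliminate 5 elsewhere: f, s.
So s = 3.

3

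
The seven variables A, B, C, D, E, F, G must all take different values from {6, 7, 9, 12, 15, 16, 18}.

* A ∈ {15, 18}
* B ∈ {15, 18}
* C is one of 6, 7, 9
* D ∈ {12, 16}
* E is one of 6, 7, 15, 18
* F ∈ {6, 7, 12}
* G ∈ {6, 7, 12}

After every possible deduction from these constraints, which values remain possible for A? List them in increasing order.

15, 18

The 7 variables draw from only 7 values {6, 7, 9, 12, 15, 16, 18}, so each is used; only C can be 9, hence C = 9.
The 6 still-open variables together cover exactly {6, 7, 12, 15, 16, 18} — 6 values for 6 variables — and 16 appears only in D's list, so D = 16.
The 2 variables A and B are confined to {15, 18}, which locks those values in; drop them from E.
No further eliminations apply; A can still be any of 15, 18.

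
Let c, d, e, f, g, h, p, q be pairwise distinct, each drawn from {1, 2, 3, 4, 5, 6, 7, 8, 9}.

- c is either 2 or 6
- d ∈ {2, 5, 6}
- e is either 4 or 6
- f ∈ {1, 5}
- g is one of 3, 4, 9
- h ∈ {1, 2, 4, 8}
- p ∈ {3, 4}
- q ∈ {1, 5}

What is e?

4

Among the 8 variables, 8 fits only h (and all 8 values in {1, 2, 3, 4, 5, 6, 8, 9} must be used), so h = 8.
The 7 still-open variables together cover exactly {1, 2, 3, 4, 5, 6, 9} — 7 values for 7 variables — and 9 appears only in g's list, so g = 9.
The 6 still-open variables together cover exactly {1, 2, 3, 4, 5, 6} — 6 values for 6 variables — and 3 appears only in p's list, so p = 3.
The 5 still-open variables together cover exactly {1, 2, 4, 5, 6} — 5 values for 5 variables — and 4 appears only in e's list, so e = 4.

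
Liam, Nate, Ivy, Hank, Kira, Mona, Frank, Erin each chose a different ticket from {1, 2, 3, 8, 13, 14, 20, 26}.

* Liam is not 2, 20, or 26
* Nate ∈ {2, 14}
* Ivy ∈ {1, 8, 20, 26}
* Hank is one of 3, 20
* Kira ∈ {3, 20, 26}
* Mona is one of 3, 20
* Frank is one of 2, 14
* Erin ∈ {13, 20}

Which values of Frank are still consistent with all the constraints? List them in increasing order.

2, 14

Nate and Frank share exactly the 2 values {2, 14}; by pigeonhole those values go to them, so strike 2, 14 from Liam.
Hank and Mona between them cover only {3, 20} — a naked pair. Remove those values from Liam, Ivy, Kira, Erin.
Kira's domain is down to {26}, so Kira = 26. Eliminate 26 elsewhere: Ivy.
That leaves Erin = 13. Eliminate 13 elsewhere: Liam.
No further eliminations apply; Frank can still be any of 2, 14.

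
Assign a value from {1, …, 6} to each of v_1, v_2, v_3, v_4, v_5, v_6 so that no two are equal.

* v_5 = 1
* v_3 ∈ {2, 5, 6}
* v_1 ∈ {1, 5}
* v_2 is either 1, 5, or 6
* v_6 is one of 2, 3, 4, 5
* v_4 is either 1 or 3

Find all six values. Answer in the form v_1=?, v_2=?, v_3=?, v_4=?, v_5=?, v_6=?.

v_5's domain is down to {1}, so v_5 = 1. Strike 1 from v_1, v_2, v_4.
v_1's domain is down to {5}, so v_1 = 5. Remove 5 from v_2, v_3, v_6.
v_2's domain is down to {6}, so v_2 = 6. So v_3 can't be 6.
v_3 has just one choice, so v_3 = 2. Eliminate 2 elsewhere: v_6.
v_4 must be 3 (only option left). So v_6 can't be 3.
That leaves v_6 = 4.

v_1=5, v_2=6, v_3=2, v_4=3, v_5=1, v_6=4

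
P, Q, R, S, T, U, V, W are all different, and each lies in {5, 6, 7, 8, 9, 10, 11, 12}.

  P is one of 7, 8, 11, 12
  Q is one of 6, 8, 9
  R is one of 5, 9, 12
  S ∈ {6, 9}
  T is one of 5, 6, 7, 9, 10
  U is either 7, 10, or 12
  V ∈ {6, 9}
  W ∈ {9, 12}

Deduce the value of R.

The 8 variables draw from only 8 values {5, 6, 7, 8, 9, 10, 11, 12}, so each is used; only P can be 11, hence P = 11.
Among the 7 still-open variables, 8 fits only Q (and all 7 values in {5, 6, 7, 8, 9, 10, 12} must be used), so Q = 8.
The 2 variables S and V are confined to {6, 9}, which locks those values in; drop them from R, T, W.
That leaves W = 12. So R, U can't be 12.
So R = 5.

5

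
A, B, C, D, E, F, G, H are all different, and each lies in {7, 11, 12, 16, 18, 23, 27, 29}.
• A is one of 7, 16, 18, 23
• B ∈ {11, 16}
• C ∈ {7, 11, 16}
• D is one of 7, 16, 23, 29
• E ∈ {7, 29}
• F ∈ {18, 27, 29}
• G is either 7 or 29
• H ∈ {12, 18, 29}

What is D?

23

Among the 8 variables, 12 fits only H (and all 8 values in {7, 11, 12, 16, 18, 23, 27, 29} must be used), so H = 12.
The 7 still-open variables together cover exactly {7, 11, 16, 18, 23, 27, 29} — 7 values for 7 variables — and 27 appears only in F's list, so F = 27.
The 6 still-open variables draw from only 6 values {7, 11, 16, 18, 23, 29}, so each is used; only A can be 18, hence A = 18.
The 5 still-open variables together cover exactly {7, 11, 16, 23, 29} — 5 values for 5 variables — and 23 appears only in D's list, so D = 23.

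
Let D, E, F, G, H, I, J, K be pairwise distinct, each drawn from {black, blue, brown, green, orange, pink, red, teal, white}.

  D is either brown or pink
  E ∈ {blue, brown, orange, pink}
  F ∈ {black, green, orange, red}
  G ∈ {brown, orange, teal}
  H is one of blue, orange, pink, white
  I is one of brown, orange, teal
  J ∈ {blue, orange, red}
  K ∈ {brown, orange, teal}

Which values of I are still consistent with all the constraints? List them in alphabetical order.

brown, orange, teal

The 3 variables G, I, K are confined to {brown, orange, teal}, which locks those values in; drop them from D, E, F, H, J.
D must be pink (only option left). Eliminate pink elsewhere: E, H.
E must be blue (only option left). Remove blue from H, J.
H has just one choice, so H = white.
J's domain is down to {red}, so J = red. Strike red from F.
No further eliminations apply; I can still be any of brown, orange, teal.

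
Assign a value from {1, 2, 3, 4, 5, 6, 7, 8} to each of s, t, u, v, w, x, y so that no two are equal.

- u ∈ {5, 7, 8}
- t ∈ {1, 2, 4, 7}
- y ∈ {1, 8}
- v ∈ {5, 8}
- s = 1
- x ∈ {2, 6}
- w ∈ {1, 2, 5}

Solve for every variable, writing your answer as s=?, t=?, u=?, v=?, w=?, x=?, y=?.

s=1, t=4, u=7, v=5, w=2, x=6, y=8

s has just one choice, so s = 1. Eliminate 1 elsewhere: t, w, y.
y must be 8 (only option left). Strike 8 from u, v.
v has just one choice, so v = 5. So u, w can't be 5.
That leaves w = 2. Remove 2 from t, x.
x must be 6 (only option left).
u's domain is down to {7}, so u = 7. So t can't be 7.
t has just one choice, so t = 4.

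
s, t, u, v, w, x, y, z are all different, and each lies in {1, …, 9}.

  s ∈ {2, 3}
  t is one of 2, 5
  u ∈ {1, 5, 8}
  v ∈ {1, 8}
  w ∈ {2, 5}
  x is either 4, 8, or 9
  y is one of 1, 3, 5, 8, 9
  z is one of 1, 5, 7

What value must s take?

The 8 variables together cover exactly {1, 2, 3, 4, 5, 7, 8, 9} — 8 values for 8 variables — and 4 appears only in x's list, so x = 4.
The 7 still-open variables draw from only 7 values {1, 2, 3, 5, 7, 8, 9}, so each is used; only z can be 7, hence z = 7.
Among the 6 still-open variables, 9 fits only y (and all 6 values in {1, 2, 3, 5, 8, 9} must be used), so y = 9.
The 5 still-open variables together cover exactly {1, 2, 3, 5, 8} — 5 values for 5 variables — and 3 appears only in s's list, so s = 3.

3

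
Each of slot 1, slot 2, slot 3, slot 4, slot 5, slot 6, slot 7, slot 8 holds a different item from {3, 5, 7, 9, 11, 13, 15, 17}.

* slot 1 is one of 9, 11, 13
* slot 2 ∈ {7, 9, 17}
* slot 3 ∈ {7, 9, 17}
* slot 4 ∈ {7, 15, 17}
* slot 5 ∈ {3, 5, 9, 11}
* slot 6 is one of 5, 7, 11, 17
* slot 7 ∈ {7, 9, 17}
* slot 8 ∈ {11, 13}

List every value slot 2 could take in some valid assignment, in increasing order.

Among the 8 variables, 3 fits only slot 5 (and all 8 values in {3, 5, 7, 9, 11, 13, 15, 17} must be used), so slot 5 = 3.
The 7 still-open variables together cover exactly {5, 7, 9, 11, 13, 15, 17} — 7 values for 7 variables — and 5 appears only in slot 6's list, so slot 6 = 5.
The 6 still-open variables together cover exactly {7, 9, 11, 13, 15, 17} — 6 values for 6 variables — and 15 appears only in slot 4's list, so slot 4 = 15.
slot 2, slot 3, slot 7 share exactly the 3 values {7, 9, 17}; by pigeonhole those values go to them, so strike 7, 9, 17 from slot 1.
No further eliminations apply; slot 2 can still be any of 7, 9, 17.

7, 9, 17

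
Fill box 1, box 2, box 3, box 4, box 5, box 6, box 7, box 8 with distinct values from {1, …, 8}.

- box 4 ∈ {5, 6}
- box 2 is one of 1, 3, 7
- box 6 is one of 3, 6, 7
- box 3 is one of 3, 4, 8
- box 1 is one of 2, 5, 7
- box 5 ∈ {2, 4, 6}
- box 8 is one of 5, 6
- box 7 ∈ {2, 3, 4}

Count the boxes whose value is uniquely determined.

2

The 8 variables together cover exactly {1, 2, 3, 4, 5, 6, 7, 8} — 8 values for 8 variables — and 1 appears only in box 2's list, so box 2 = 1.
The 7 still-open variables draw from only 7 values {2, 3, 4, 5, 6, 7, 8}, so each is used; only box 3 can be 8, hence box 3 = 8.
box 4 and box 8 between them cover only {5, 6} — a naked pair. Remove those values from box 1, box 5, box 6.
Determined: box 2=1, box 3=8. The other boxes each still have more than one consistent value. That makes 2.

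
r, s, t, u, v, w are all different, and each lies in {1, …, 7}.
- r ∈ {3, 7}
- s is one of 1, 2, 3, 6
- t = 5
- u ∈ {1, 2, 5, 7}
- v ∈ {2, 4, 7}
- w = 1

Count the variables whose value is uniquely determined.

2

t must be 5 (only option left). Strike 5 from u.
w has just one choice, so w = 1. Remove 1 from s, u.
Determined: t=5, w=1. The other variables each still have more than one consistent value. That makes 2.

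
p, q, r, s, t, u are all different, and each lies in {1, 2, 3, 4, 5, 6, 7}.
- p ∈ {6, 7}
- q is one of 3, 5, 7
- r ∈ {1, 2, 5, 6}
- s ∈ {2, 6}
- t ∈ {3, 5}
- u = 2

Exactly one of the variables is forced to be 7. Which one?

p

u's domain is down to {2}, so u = 2. Remove 2 from r, s.
s's domain is down to {6}, so s = 6. Eliminate 6 elsewhere: p, r.
So 7 goes to p.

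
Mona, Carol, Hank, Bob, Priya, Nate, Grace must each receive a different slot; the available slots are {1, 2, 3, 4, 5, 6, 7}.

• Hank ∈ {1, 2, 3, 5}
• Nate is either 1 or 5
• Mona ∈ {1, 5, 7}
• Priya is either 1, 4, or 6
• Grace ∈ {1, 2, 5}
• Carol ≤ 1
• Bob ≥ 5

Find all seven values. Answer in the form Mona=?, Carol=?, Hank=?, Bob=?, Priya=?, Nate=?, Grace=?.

Mona=7, Carol=1, Hank=3, Bob=6, Priya=4, Nate=5, Grace=2

Carol must be 1 (only option left). Eliminate 1 elsewhere: Mona, Hank, Priya, Nate, Grace.
Nate's domain is down to {5}, so Nate = 5. Remove 5 from Mona, Hank, Bob, Grace.
Grace's domain is down to {2}, so Grace = 2. So Hank can't be 2.
Mona's domain is down to {7}, so Mona = 7. Eliminate 7 elsewhere: Bob.
That leaves Hank = 3.
Bob must be 6 (only option left). Eliminate 6 elsewhere: Priya.
That leaves Priya = 4.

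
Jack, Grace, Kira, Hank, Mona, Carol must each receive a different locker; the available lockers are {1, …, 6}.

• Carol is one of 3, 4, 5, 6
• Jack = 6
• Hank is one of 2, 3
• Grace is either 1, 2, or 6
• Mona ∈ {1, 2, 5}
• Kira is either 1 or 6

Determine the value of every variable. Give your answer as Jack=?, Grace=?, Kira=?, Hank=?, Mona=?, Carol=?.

Jack has just one choice, so Jack = 6. So Grace, Kira, Carol can't be 6.
Kira must be 1 (only option left). So Grace, Mona can't be 1.
That leaves Grace = 2. Eliminate 2 elsewhere: Hank, Mona.
That leaves Hank = 3. So Carol can't be 3.
Mona must be 5 (only option left). So Carol can't be 5.
Carol must be 4 (only option left).

Jack=6, Grace=2, Kira=1, Hank=3, Mona=5, Carol=4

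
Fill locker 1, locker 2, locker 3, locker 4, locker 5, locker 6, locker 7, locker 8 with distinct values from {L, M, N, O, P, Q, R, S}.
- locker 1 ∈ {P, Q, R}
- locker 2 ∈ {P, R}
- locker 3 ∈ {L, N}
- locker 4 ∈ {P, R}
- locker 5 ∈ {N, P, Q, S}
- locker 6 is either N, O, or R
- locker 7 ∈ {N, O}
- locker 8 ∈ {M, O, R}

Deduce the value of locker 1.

The 8 variables together cover exactly {L, M, N, O, P, Q, R, S} — 8 values for 8 variables — and L appears only in locker 3's list, so locker 3 = L.
Among the 7 still-open variables, M fits only locker 8 (and all 7 values in {M, N, O, P, Q, R, S} must be used), so locker 8 = M.
The 6 still-open variables together cover exactly {N, O, P, Q, R, S} — 6 values for 6 variables — and S appears only in locker 5's list, so locker 5 = S.
The 5 still-open variables together cover exactly {N, O, P, Q, R} — 5 values for 5 variables — and Q appears only in locker 1's list, so locker 1 = Q.

Q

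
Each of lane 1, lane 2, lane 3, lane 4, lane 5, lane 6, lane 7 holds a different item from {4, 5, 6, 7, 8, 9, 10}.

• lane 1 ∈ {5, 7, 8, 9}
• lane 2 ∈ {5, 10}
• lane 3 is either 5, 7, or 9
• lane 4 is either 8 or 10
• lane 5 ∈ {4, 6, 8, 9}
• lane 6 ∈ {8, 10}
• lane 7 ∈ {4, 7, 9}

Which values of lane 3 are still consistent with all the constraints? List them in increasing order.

7, 9

Among the 7 variables, 6 fits only lane 5 (and all 7 values in {4, 5, 6, 7, 8, 9, 10} must be used), so lane 5 = 6.
Among the 6 still-open variables, 4 fits only lane 7 (and all 6 values in {4, 5, 7, 8, 9, 10} must be used), so lane 7 = 4.
lane 4 and lane 6 between them cover only {8, 10} — a naked pair. Remove those values from lane 1, lane 2.
lane 2 has just one choice, so lane 2 = 5. So lane 1, lane 3 can't be 5.
No further eliminations apply; lane 3 can still be any of 7, 9.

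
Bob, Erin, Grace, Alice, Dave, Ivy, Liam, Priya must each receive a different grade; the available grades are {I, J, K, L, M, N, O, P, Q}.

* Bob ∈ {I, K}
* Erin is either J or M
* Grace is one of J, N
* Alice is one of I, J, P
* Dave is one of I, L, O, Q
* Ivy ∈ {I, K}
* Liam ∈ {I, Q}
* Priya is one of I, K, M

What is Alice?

The 2 variables Bob and Ivy are confined to {I, K}, which locks those values in; drop them from Alice, Dave, Liam, Priya.
Liam must be Q (only option left). Remove Q from Dave.
Priya's domain is down to {M}, so Priya = M. Eliminate M elsewhere: Erin.
That leaves Erin = J. So Grace, Alice can't be J.
So Alice = P.

P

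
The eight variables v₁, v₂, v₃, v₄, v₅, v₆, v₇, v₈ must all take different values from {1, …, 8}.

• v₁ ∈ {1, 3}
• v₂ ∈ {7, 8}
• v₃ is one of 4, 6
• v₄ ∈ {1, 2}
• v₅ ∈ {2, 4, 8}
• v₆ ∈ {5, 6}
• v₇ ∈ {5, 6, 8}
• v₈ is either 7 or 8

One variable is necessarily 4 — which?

v₃

Among the 8 variables, 3 fits only v₁ (and all 8 values in {1, 2, 3, 4, 5, 6, 7, 8} must be used), so v₁ = 3.
Among the 7 still-open variables, 1 fits only v₄ (and all 7 values in {1, 2, 4, 5, 6, 7, 8} must be used), so v₄ = 1.
The 6 still-open variables draw from only 6 values {2, 4, 5, 6, 7, 8}, so each is used; only v₅ can be 2, hence v₅ = 2.
Among the 5 still-open variables, 4 fits only v₃ (and all 5 values in {4, 5, 6, 7, 8} must be used), so v₃ = 4.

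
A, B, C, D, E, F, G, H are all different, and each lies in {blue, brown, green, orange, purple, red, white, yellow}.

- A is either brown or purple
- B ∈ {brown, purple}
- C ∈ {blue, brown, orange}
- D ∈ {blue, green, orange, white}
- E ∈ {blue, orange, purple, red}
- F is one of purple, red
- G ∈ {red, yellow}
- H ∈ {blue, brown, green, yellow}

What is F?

red

Among the 8 variables, white fits only D (and all 8 values in {blue, brown, green, orange, purple, red, white, yellow} must be used), so D = white.
The 7 still-open variables together cover exactly {blue, brown, green, orange, purple, red, yellow} — 7 values for 7 variables — and green appears only in H's list, so H = green.
The 6 still-open variables draw from only 6 values {blue, brown, orange, purple, red, yellow}, so each is used; only G can be yellow, hence G = yellow.
The 2 variables A and B are confined to {brown, purple}, which locks those values in; drop them from C, E, F.
So F = red.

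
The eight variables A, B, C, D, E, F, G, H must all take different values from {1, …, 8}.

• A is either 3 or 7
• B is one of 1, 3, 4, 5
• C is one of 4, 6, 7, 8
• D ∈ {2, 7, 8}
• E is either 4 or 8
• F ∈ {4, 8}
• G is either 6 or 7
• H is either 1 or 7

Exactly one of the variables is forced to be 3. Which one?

The 8 variables together cover exactly {1, 2, 3, 4, 5, 6, 7, 8} — 8 values for 8 variables — and 2 appears only in D's list, so D = 2.
The 7 still-open variables draw from only 7 values {1, 3, 4, 5, 6, 7, 8}, so each is used; only B can be 5, hence B = 5.
Among the 6 still-open variables, 1 fits only H (and all 6 values in {1, 3, 4, 6, 7, 8} must be used), so H = 1.
The 5 still-open variables together cover exactly {3, 4, 6, 7, 8} — 5 values for 5 variables — and 3 appears only in A's list, so A = 3.

A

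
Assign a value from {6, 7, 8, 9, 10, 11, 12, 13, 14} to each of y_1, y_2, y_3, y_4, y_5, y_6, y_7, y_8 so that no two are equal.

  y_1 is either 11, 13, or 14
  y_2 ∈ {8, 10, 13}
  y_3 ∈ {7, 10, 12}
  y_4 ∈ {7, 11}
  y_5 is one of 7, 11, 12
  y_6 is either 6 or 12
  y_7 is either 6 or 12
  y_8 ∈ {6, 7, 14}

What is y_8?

14

Among the 8 variables, 8 fits only y_2 (and all 8 values in {6, 7, 8, 10, 11, 12, 13, 14} must be used), so y_2 = 8.
The 7 still-open variables together cover exactly {6, 7, 10, 11, 12, 13, 14} — 7 values for 7 variables — and 10 appears only in y_3's list, so y_3 = 10.
Among the 6 still-open variables, 13 fits only y_1 (and all 6 values in {6, 7, 11, 12, 13, 14} must be used), so y_1 = 13.
Among the 5 still-open variables, 14 fits only y_8 (and all 5 values in {6, 7, 11, 12, 14} must be used), so y_8 = 14.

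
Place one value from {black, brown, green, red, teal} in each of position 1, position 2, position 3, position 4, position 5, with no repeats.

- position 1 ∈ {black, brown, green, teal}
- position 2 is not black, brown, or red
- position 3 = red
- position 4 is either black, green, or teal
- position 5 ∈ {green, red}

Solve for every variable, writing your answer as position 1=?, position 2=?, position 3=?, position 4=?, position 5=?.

position 3's domain is down to {red}, so position 3 = red. Remove red from position 5.
That leaves position 5 = green. So position 1, position 2, position 4 can't be green.
That leaves position 2 = teal. Strike teal from position 1, position 4.
That leaves position 4 = black. So position 1 can't be black.
position 1 must be brown (only option left).

position 1=brown, position 2=teal, position 3=red, position 4=black, position 5=green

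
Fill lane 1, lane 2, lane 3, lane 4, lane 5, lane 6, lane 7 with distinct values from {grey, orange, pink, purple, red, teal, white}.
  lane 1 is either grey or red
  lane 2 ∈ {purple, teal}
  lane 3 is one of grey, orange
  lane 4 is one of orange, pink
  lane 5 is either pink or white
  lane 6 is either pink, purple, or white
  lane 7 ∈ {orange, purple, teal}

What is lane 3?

grey

The 7 variables draw from only 7 values {grey, orange, pink, purple, red, teal, white}, so each is used; only lane 1 can be red, hence lane 1 = red.
The 6 still-open variables draw from only 6 values {grey, orange, pink, purple, teal, white}, so each is used; only lane 3 can be grey, hence lane 3 = grey.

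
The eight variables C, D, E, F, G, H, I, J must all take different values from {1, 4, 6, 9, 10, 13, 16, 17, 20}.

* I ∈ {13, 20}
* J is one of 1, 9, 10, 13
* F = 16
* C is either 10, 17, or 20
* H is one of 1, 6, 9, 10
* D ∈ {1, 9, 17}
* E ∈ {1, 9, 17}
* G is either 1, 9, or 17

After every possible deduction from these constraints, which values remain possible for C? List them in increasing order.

10, 20

F has just one choice, so F = 16.
Among the 7 still-open variables, 6 fits only H (and all 7 values in {1, 6, 9, 10, 13, 17, 20} must be used), so H = 6.
D, E, G share exactly the 3 values {1, 9, 17}; by pigeonhole those values go to them, so strike 1, 9, 17 from C, J.
No further eliminations apply; C can still be any of 10, 20.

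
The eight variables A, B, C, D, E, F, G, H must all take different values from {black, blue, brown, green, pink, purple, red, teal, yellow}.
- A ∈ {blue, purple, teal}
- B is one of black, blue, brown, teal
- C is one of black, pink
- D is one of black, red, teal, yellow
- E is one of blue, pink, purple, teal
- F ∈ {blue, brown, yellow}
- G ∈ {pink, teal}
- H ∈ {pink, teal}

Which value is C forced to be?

The 8 variables together cover exactly {black, blue, brown, pink, purple, red, teal, yellow} — 8 values for 8 variables — and red appears only in D's list, so D = red.
Among the 7 still-open variables, yellow fits only F (and all 7 values in {black, blue, brown, pink, purple, teal, yellow} must be used), so F = yellow.
The 6 still-open variables draw from only 6 values {black, blue, brown, pink, purple, teal}, so each is used; only B can be brown, hence B = brown.
The 5 still-open variables together cover exactly {black, blue, pink, purple, teal} — 5 values for 5 variables — and black appears only in C's list, so C = black.

black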